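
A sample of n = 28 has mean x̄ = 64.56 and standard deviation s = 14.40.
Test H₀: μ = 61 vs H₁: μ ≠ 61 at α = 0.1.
One-sample t-test:
H₀: μ = 61
H₁: μ ≠ 61
df = n - 1 = 27
t = (x̄ - μ₀) / (s/√n) = (64.56 - 61) / (14.40/√28) = 1.308
p-value = 0.2018

Since p-value > α = 0.1, we fail to reject H₀.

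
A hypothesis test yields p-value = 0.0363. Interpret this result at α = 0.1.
Since p = 0.0363 < α = 0.1, reject H₀.
There is sufficient evidence to reject the null hypothesis; the result is statistically significant at the 0.1 level.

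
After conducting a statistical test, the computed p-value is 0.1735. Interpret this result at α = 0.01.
Since p = 0.1735 > α = 0.01, fail to reject H₀.
There is insufficient evidence to reject the null hypothesis; the result is not statistically significant at the 0.01 level.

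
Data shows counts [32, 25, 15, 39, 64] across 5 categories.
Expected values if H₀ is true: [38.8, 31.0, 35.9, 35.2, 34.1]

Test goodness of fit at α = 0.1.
Chi-square goodness of fit test:
H₀: observed counts match expected distribution
H₁: observed counts differ from expected distribution
df = k - 1 = 4
χ² = Σ(O - E)²/E
   = (32 - 38.8)²/38.8 + (25 - 31.0)²/31.0 + (15 - 35.9)²/35.9 + (39 - 35.2)²/35.2 + (64 - 34.1)²/34.1
   = 1.192 + 1.161 + 12.167 + 0.410 + 26.217
   = 41.15
p-value < 0.0001

Since p-value < α = 0.1, we reject H₀.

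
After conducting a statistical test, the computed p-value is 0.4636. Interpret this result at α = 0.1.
Since p = 0.4636 > α = 0.1, fail to reject H₀.
There is insufficient evidence to reject the null hypothesis; the result is not statistically significant at the 0.1 level.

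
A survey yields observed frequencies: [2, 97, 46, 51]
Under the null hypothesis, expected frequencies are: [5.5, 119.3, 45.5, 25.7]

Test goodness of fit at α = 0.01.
Chi-square goodness of fit test:
H₀: observed counts match expected distribution
H₁: observed counts differ from expected distribution
df = k - 1 = 3
χ² = Σ(O - E)²/E
   = (2 - 5.5)²/5.5 + (97 - 119.3)²/119.3 + (46 - 45.5)²/45.5 + (51 - 25.7)²/25.7
   = 2.227 + 4.168 + 0.005 + 24.906
   = 31.31
p-value < 0.0001

Since p-value < α = 0.01, we reject H₀.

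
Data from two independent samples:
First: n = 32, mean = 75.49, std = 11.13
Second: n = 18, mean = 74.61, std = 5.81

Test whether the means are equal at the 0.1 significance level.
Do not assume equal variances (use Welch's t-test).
Welch's two-sample t-test:
H₀: μ₁ = μ₂
H₁: μ₁ ≠ μ₂
s₁²/n₁ = 11.13²/32 = 3.8712,  s₂²/n₂ = 5.81²/18 = 1.8753
SE = √(s₁²/n₁ + s₂²/n₂) = √(3.8712 + 1.8753) = 2.3972
df (Welch-Satterthwaite) = (s₁²/n₁ + s₂²/n₂)² / [(s₁²/n₁)²/(n₁-1) + (s₂²/n₂)²/(n₂-1)] ≈ 47.84
t = (x̄₁ - x̄₂) / SE = (75.49 - 74.61) / 2.3972 = 0.88 / 2.3972 = 0.367
p-value = 0.7152

Since p-value > α = 0.1, we fail to reject H₀.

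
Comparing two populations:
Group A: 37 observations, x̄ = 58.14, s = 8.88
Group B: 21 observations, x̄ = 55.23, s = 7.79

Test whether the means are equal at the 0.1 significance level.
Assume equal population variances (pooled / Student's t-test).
Student's two-sample t-test (equal variances):
H₀: μ₁ = μ₂
H₁: μ₁ ≠ μ₂
df = n₁ + n₂ - 2 = 56
Pooled variance s_p² = [(n₁-1)s₁² + (n₂-1)s₂²] / (n₁ + n₂ - 2) = [(36)(8.88²) + (20)(7.79²)] / 56 = 72.3650
SE = √(s_p²(1/n₁ + 1/n₂)) = √(72.3650 × (1/37 + 1/21)) = 2.3242
t = (x̄₁ - x̄₂) / SE = (58.14 - 55.23) / 2.3242 = 2.91 / 2.3242 = 1.252
p-value = 0.2158

Since p-value > α = 0.1, we fail to reject H₀.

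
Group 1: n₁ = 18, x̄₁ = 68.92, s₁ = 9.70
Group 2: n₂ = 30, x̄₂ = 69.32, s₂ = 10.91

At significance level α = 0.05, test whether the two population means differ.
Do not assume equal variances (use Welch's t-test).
Welch's two-sample t-test:
H₀: μ₁ = μ₂
H₁: μ₁ ≠ μ₂
s₁²/n₁ = 9.70²/18 = 5.2272,  s₂²/n₂ = 10.91²/30 = 3.9676
SE = √(s₁²/n₁ + s₂²/n₂) = √(5.2272 + 3.9676) = 3.0323
df (Welch-Satterthwaite) = (s₁²/n₁ + s₂²/n₂)² / [(s₁²/n₁)²/(n₁-1) + (s₂²/n₂)²/(n₂-1)] ≈ 39.32
t = (x̄₁ - x̄₂) / SE = (68.92 - 69.32) / 3.0323 = -0.40 / 3.0323 = -0.132
p-value = 0.8957

Since p-value > α = 0.05, we fail to reject H₀.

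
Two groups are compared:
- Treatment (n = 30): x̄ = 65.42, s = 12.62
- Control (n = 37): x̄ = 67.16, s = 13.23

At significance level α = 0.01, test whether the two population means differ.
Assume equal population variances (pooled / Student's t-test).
Student's two-sample t-test (equal variances):
H₀: μ₁ = μ₂
H₁: μ₁ ≠ μ₂
df = n₁ + n₂ - 2 = 65
Pooled variance s_p² = [(n₁-1)s₁² + (n₂-1)s₂²] / (n₁ + n₂ - 2) = [(29)(12.62²) + (36)(13.23²)] / 65 = 167.9977
SE = √(s_p²(1/n₁ + 1/n₂)) = √(167.9977 × (1/30 + 1/37)) = 3.1844
t = (x̄₁ - x̄₂) / SE = (65.42 - 67.16) / 3.1844 = -1.74 / 3.1844 = -0.546
p-value = 0.5867

Since p-value > α = 0.01, we fail to reject H₀.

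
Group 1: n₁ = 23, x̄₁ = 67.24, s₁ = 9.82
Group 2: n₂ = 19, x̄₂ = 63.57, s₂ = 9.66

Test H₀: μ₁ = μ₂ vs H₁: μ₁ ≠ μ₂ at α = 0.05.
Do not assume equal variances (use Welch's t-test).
Welch's two-sample t-test:
H₀: μ₁ = μ₂
H₁: μ₁ ≠ μ₂
s₁²/n₁ = 9.82²/23 = 4.1927,  s₂²/n₂ = 9.66²/19 = 4.9113
SE = √(s₁²/n₁ + s₂²/n₂) = √(4.1927 + 4.9113) = 3.0173
df (Welch-Satterthwaite) = (s₁²/n₁ + s₂²/n₂)² / [(s₁²/n₁)²/(n₁-1) + (s₂²/n₂)²/(n₂-1)] ≈ 38.75
t = (x̄₁ - x̄₂) / SE = (67.24 - 63.57) / 3.0173 = 3.67 / 3.0173 = 1.216
p-value = 0.2312

Since p-value > α = 0.05, we fail to reject H₀.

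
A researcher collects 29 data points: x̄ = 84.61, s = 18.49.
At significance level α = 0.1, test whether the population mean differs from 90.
One-sample t-test:
H₀: μ = 90
H₁: μ ≠ 90
df = n - 1 = 28
t = (x̄ - μ₀) / (s/√n) = (84.61 - 90) / (18.49/√29) = -1.570
p-value = 0.1277

Since p-value > α = 0.1, we fail to reject H₀.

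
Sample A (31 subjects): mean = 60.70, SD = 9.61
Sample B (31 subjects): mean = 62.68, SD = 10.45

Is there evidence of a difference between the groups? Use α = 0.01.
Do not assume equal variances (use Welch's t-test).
Welch's two-sample t-test:
H₀: μ₁ = μ₂
H₁: μ₁ ≠ μ₂
s₁²/n₁ = 9.61²/31 = 2.9791,  s₂²/n₂ = 10.45²/31 = 3.5227
SE = √(s₁²/n₁ + s₂²/n₂) = √(2.9791 + 3.5227) = 2.5499
df (Welch-Satterthwaite) = (s₁²/n₁ + s₂²/n₂)² / [(s₁²/n₁)²/(n₁-1) + (s₂²/n₂)²/(n₂-1)] ≈ 59.58
t = (x̄₁ - x̄₂) / SE = (60.70 - 62.68) / 2.5499 = -1.98 / 2.5499 = -0.777
p-value = 0.4405

Since p-value > α = 0.01, we fail to reject H₀.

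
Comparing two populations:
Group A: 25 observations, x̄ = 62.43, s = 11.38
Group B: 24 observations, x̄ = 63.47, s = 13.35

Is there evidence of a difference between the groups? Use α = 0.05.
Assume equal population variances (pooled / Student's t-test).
Student's two-sample t-test (equal variances):
H₀: μ₁ = μ₂
H₁: μ₁ ≠ μ₂
df = n₁ + n₂ - 2 = 47
Pooled variance s_p² = [(n₁-1)s₁² + (n₂-1)s₂²] / (n₁ + n₂ - 2) = [(24)(11.38²) + (23)(13.35²)] / 47 = 153.3452
SE = √(s_p²(1/n₁ + 1/n₂)) = √(153.3452 × (1/25 + 1/24)) = 3.5388
t = (x̄₁ - x̄₂) / SE = (62.43 - 63.47) / 3.5388 = -1.04 / 3.5388 = -0.294
p-value = 0.7701

Since p-value > α = 0.05, we fail to reject H₀.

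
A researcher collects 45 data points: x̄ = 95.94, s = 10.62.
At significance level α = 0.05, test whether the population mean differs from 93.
One-sample t-test:
H₀: μ = 93
H₁: μ ≠ 93
df = n - 1 = 44
t = (x̄ - μ₀) / (s/√n) = (95.94 - 93) / (10.62/√45) = 1.857
p-value = 0.0700

Since p-value > α = 0.05, we fail to reject H₀.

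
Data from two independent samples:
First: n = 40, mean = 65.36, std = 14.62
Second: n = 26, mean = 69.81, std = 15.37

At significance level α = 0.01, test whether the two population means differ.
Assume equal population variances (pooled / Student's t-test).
Student's two-sample t-test (equal variances):
H₀: μ₁ = μ₂
H₁: μ₁ ≠ μ₂
df = n₁ + n₂ - 2 = 64
Pooled variance s_p² = [(n₁-1)s₁² + (n₂-1)s₂²] / (n₁ + n₂ - 2) = [(39)(14.62²) + (25)(15.37²)] / 64 = 222.5305
SE = √(s_p²(1/n₁ + 1/n₂)) = √(222.5305 × (1/40 + 1/26)) = 3.7579
t = (x̄₁ - x̄₂) / SE = (65.36 - 69.81) / 3.7579 = -4.45 / 3.7579 = -1.184
p-value = 0.2407

Since p-value > α = 0.01, we fail to reject H₀.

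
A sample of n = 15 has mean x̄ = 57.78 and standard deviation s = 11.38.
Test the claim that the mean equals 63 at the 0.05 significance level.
One-sample t-test:
H₀: μ = 63
H₁: μ ≠ 63
df = n - 1 = 14
t = (x̄ - μ₀) / (s/√n) = (57.78 - 63) / (11.38/√15) = -1.777
p-value = 0.0974

Since p-value > α = 0.05, we fail to reject H₀.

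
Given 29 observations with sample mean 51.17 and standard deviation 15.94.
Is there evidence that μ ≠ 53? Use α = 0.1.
One-sample t-test:
H₀: μ = 53
H₁: μ ≠ 53
df = n - 1 = 28
t = (x̄ - μ₀) / (s/√n) = (51.17 - 53) / (15.94/√29) = -0.618
p-value = 0.5414

Since p-value > α = 0.1, we fail to reject H₀.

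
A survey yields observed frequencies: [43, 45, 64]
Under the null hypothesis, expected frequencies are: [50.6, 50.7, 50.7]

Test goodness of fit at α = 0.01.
Chi-square goodness of fit test:
H₀: observed counts match expected distribution
H₁: observed counts differ from expected distribution
df = k - 1 = 2
χ² = Σ(O - E)²/E
   = (43 - 50.6)²/50.6 + (45 - 50.7)²/50.7 + (64 - 50.7)²/50.7
   = 1.142 + 0.641 + 3.489
   = 5.27
p-value = 0.0717

Since p-value > α = 0.01, we fail to reject H₀.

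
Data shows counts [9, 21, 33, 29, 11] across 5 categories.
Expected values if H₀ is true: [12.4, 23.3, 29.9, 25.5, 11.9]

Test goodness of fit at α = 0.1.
Chi-square goodness of fit test:
H₀: observed counts match expected distribution
H₁: observed counts differ from expected distribution
df = k - 1 = 4
χ² = Σ(O - E)²/E
   = (9 - 12.4)²/12.4 + (21 - 23.3)²/23.3 + (33 - 29.9)²/29.9 + (29 - 25.5)²/25.5 + (11 - 11.9)²/11.9
   = 0.932 + 0.227 + 0.321 + 0.480 + 0.068
   = 2.03
p-value = 0.7304

Since p-value > α = 0.1, we fail to reject H₀.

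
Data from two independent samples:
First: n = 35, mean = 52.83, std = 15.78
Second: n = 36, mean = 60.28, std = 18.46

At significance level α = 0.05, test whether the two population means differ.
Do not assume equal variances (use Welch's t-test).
Welch's two-sample t-test:
H₀: μ₁ = μ₂
H₁: μ₁ ≠ μ₂
s₁²/n₁ = 15.78²/35 = 7.1145,  s₂²/n₂ = 18.46²/36 = 9.4659
SE = √(s₁²/n₁ + s₂²/n₂) = √(7.1145 + 9.4659) = 4.0719
df (Welch-Satterthwaite) = (s₁²/n₁ + s₂²/n₂)² / [(s₁²/n₁)²/(n₁-1) + (s₂²/n₂)²/(n₂-1)] ≈ 67.90
t = (x̄₁ - x̄₂) / SE = (52.83 - 60.28) / 4.0719 = -7.45 / 4.0719 = -1.830
p-value = 0.0717

Since p-value > α = 0.05, we fail to reject H₀.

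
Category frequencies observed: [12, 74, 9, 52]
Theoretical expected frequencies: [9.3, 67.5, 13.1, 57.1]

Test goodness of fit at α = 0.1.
Chi-square goodness of fit test:
H₀: observed counts match expected distribution
H₁: observed counts differ from expected distribution
df = k - 1 = 3
χ² = Σ(O - E)²/E
   = (12 - 9.3)²/9.3 + (74 - 67.5)²/67.5 + (9 - 13.1)²/13.1 + (52 - 57.1)²/57.1
   = 0.784 + 0.626 + 1.283 + 0.456
   = 3.15
p-value = 0.3693

Since p-value > α = 0.1, we fail to reject H₀.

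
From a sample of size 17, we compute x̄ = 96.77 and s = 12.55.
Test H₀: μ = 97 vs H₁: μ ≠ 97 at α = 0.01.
One-sample t-test:
H₀: μ = 97
H₁: μ ≠ 97
df = n - 1 = 16
t = (x̄ - μ₀) / (s/√n) = (96.77 - 97) / (12.55/√17) = -0.076
p-value = 0.9407

Since p-value > α = 0.01, we fail to reject H₀.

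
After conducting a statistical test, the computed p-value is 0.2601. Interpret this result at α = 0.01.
Since p = 0.2601 > α = 0.01, fail to reject H₀.
There is insufficient evidence to reject the null hypothesis; the result is not statistically significant at the 0.01 level.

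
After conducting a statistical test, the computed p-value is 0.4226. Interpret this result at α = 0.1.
Since p = 0.4226 > α = 0.1, fail to reject H₀.
There is insufficient evidence to reject the null hypothesis; the result is not statistically significant at the 0.1 level.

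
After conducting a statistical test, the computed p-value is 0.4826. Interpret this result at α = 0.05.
Since p = 0.4826 > α = 0.05, fail to reject H₀.
There is insufficient evidence to reject the null hypothesis; the result is not statistically significant at the 0.05 level.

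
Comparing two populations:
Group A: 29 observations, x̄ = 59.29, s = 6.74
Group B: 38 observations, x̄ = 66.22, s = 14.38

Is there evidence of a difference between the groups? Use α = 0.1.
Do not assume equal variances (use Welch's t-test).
Welch's two-sample t-test:
H₀: μ₁ = μ₂
H₁: μ₁ ≠ μ₂
s₁²/n₁ = 6.74²/29 = 1.5665,  s₂²/n₂ = 14.38²/38 = 5.4417
SE = √(s₁²/n₁ + s₂²/n₂) = √(1.5665 + 5.4417) = 2.6473
df (Welch-Satterthwaite) = (s₁²/n₁ + s₂²/n₂)² / [(s₁²/n₁)²/(n₁-1) + (s₂²/n₂)²/(n₂-1)] ≈ 55.31
t = (x̄₁ - x̄₂) / SE = (59.29 - 66.22) / 2.6473 = -6.93 / 2.6473 = -2.618
p-value = 0.0114

Since p-value < α = 0.1, we reject H₀.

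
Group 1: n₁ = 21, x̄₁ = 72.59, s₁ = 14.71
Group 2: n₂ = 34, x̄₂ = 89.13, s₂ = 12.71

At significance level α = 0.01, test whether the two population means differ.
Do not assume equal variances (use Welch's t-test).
Welch's two-sample t-test:
H₀: μ₁ = μ₂
H₁: μ₁ ≠ μ₂
s₁²/n₁ = 14.71²/21 = 10.3040,  s₂²/n₂ = 12.71²/34 = 4.7513
SE = √(s₁²/n₁ + s₂²/n₂) = √(10.3040 + 4.7513) = 3.8801
df (Welch-Satterthwaite) = (s₁²/n₁ + s₂²/n₂)² / [(s₁²/n₁)²/(n₁-1) + (s₂²/n₂)²/(n₂-1)] ≈ 37.82
t = (x̄₁ - x̄₂) / SE = (72.59 - 89.13) / 3.8801 = -16.54 / 3.8801 = -4.263
p-value = 0.0001

Since p-value < α = 0.01, we reject H₀.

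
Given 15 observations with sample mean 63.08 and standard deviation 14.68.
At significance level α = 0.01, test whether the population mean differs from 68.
One-sample t-test:
H₀: μ = 68
H₁: μ ≠ 68
df = n - 1 = 14
t = (x̄ - μ₀) / (s/√n) = (63.08 - 68) / (14.68/√15) = -1.298
p-value = 0.2153

Since p-value > α = 0.01, we fail to reject H₀.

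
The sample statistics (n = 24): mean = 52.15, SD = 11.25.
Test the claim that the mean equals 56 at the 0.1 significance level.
One-sample t-test:
H₀: μ = 56
H₁: μ ≠ 56
df = n - 1 = 23
t = (x̄ - μ₀) / (s/√n) = (52.15 - 56) / (11.25/√24) = -1.677
p-value = 0.1072

Since p-value > α = 0.1, we fail to reject H₀.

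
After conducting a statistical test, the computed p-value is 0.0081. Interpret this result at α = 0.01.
Since p = 0.0081 < α = 0.01, reject H₀.
There is sufficient evidence to reject the null hypothesis; the result is statistically significant at the 0.01 level.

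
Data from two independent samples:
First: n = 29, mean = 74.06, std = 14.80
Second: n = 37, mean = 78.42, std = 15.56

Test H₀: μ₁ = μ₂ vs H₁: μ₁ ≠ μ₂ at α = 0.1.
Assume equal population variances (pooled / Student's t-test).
Student's two-sample t-test (equal variances):
H₀: μ₁ = μ₂
H₁: μ₁ ≠ μ₂
df = n₁ + n₂ - 2 = 64
Pooled variance s_p² = [(n₁-1)s₁² + (n₂-1)s₂²] / (n₁ + n₂ - 2) = [(28)(14.80²) + (36)(15.56²)] / 64 = 232.0189
SE = √(s_p²(1/n₁ + 1/n₂)) = √(232.0189 × (1/29 + 1/37)) = 3.7778
t = (x̄₁ - x̄₂) / SE = (74.06 - 78.42) / 3.7778 = -4.36 / 3.7778 = -1.154
p-value = 0.2527

Since p-value > α = 0.1, we fail to reject H₀.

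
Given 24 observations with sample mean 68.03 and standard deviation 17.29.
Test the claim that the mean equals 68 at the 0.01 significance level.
One-sample t-test:
H₀: μ = 68
H₁: μ ≠ 68
df = n - 1 = 23
t = (x̄ - μ₀) / (s/√n) = (68.03 - 68) / (17.29/√24) = 0.009
p-value = 0.9933

Since p-value > α = 0.01, we fail to reject H₀.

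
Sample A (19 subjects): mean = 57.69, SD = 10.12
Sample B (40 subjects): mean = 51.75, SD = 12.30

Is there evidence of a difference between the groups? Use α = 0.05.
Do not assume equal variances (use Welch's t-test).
Welch's two-sample t-test:
H₀: μ₁ = μ₂
H₁: μ₁ ≠ μ₂
s₁²/n₁ = 10.12²/19 = 5.3902,  s₂²/n₂ = 12.30²/40 = 3.7823
SE = √(s₁²/n₁ + s₂²/n₂) = √(5.3902 + 3.7823) = 3.0286
df (Welch-Satterthwaite) = (s₁²/n₁ + s₂²/n₂)² / [(s₁²/n₁)²/(n₁-1) + (s₂²/n₂)²/(n₂-1)] ≈ 42.47
t = (x̄₁ - x̄₂) / SE = (57.69 - 51.75) / 3.0286 = 5.94 / 3.0286 = 1.961
p-value = 0.0564

Since p-value > α = 0.05, we fail to reject H₀.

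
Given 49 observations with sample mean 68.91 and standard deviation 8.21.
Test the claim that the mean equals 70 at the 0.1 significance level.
One-sample t-test:
H₀: μ = 70
H₁: μ ≠ 70
df = n - 1 = 48
t = (x̄ - μ₀) / (s/√n) = (68.91 - 70) / (8.21/√49) = -0.929
p-value = 0.3574

Since p-value > α = 0.1, we fail to reject H₀.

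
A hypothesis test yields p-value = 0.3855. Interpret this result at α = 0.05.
Since p = 0.3855 > α = 0.05, fail to reject H₀.
There is insufficient evidence to reject the null hypothesis; the result is not statistically significant at the 0.05 level.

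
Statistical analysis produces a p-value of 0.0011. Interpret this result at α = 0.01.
Since p = 0.0011 < α = 0.01, reject H₀.
There is sufficient evidence to reject the null hypothesis; the result is statistically significant at the 0.01 level.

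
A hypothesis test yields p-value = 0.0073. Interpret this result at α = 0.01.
Since p = 0.0073 < α = 0.01, reject H₀.
There is sufficient evidence to reject the null hypothesis; the result is statistically significant at the 0.01 level.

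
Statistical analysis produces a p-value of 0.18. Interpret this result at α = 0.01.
Since p = 0.18 > α = 0.01, fail to reject H₀.
There is insufficient evidence to reject the null hypothesis; the result is not statistically significant at the 0.01 level.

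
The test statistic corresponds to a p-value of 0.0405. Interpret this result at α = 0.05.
Since p = 0.0405 < α = 0.05, reject H₀.
There is sufficient evidence to reject the null hypothesis; the result is statistically significant at the 0.05 level.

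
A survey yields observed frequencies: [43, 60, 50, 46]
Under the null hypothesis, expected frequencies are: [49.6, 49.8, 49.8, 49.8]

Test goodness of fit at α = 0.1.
Chi-square goodness of fit test:
H₀: observed counts match expected distribution
H₁: observed counts differ from expected distribution
df = k - 1 = 3
χ² = Σ(O - E)²/E
   = (43 - 49.6)²/49.6 + (60 - 49.8)²/49.8 + (50 - 49.8)²/49.8 + (46 - 49.8)²/49.8
   = 0.878 + 2.089 + 0.001 + 0.290
   = 3.26
p-value = 0.3535

Since p-value > α = 0.1, we fail to reject H₀.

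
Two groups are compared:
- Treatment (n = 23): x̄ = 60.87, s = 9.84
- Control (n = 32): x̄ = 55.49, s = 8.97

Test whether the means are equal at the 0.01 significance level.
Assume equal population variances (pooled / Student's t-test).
Student's two-sample t-test (equal variances):
H₀: μ₁ = μ₂
H₁: μ₁ ≠ μ₂
df = n₁ + n₂ - 2 = 53
Pooled variance s_p² = [(n₁-1)s₁² + (n₂-1)s₂²] / (n₁ + n₂ - 2) = [(22)(9.84²) + (31)(8.97²)] / 53 = 87.2538
SE = √(s_p²(1/n₁ + 1/n₂)) = √(87.2538 × (1/23 + 1/32)) = 2.5535
t = (x̄₁ - x̄₂) / SE = (60.87 - 55.49) / 2.5535 = 5.38 / 2.5535 = 2.107
p-value = 0.0399

Since p-value > α = 0.01, we fail to reject H₀.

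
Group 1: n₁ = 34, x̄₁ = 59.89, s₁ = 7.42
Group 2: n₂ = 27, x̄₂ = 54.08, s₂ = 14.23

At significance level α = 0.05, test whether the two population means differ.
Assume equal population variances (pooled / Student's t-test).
Student's two-sample t-test (equal variances):
H₀: μ₁ = μ₂
H₁: μ₁ ≠ μ₂
df = n₁ + n₂ - 2 = 59
Pooled variance s_p² = [(n₁-1)s₁² + (n₂-1)s₂²] / (n₁ + n₂ - 2) = [(33)(7.42²) + (26)(14.23²)] / 59 = 120.0284
SE = √(s_p²(1/n₁ + 1/n₂)) = √(120.0284 × (1/34 + 1/27)) = 2.8241
t = (x̄₁ - x̄₂) / SE = (59.89 - 54.08) / 2.8241 = 5.81 / 2.8241 = 2.057
p-value = 0.0441

Since p-value < α = 0.05, we reject H₀.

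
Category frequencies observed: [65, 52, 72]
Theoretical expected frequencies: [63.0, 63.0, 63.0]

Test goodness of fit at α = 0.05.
Chi-square goodness of fit test:
H₀: observed counts match expected distribution
H₁: observed counts differ from expected distribution
df = k - 1 = 2
χ² = Σ(O - E)²/E
   = (65 - 63.0)²/63.0 + (52 - 63.0)²/63.0 + (72 - 63.0)²/63.0
   = 0.063 + 1.921 + 1.286
   = 3.27
p-value = 0.1950

Since p-value > α = 0.05, we fail to reject H₀.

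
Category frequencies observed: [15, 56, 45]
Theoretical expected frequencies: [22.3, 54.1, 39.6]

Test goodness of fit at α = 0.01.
Chi-square goodness of fit test:
H₀: observed counts match expected distribution
H₁: observed counts differ from expected distribution
df = k - 1 = 2
χ² = Σ(O - E)²/E
   = (15 - 22.3)²/22.3 + (56 - 54.1)²/54.1 + (45 - 39.6)²/39.6
   = 2.390 + 0.067 + 0.736
   = 3.19
p-value = 0.2026

Since p-value > α = 0.01, we fail to reject H₀.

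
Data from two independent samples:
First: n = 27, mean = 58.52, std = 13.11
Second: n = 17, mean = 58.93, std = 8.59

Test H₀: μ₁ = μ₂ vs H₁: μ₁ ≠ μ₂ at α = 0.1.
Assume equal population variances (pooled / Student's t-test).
Student's two-sample t-test (equal variances):
H₀: μ₁ = μ₂
H₁: μ₁ ≠ μ₂
df = n₁ + n₂ - 2 = 42
Pooled variance s_p² = [(n₁-1)s₁² + (n₂-1)s₂²] / (n₁ + n₂ - 2) = [(26)(13.11²) + (16)(8.59²)] / 42 = 134.5068
SE = √(s_p²(1/n₁ + 1/n₂)) = √(134.5068 × (1/27 + 1/17)) = 3.5908
t = (x̄₁ - x̄₂) / SE = (58.52 - 58.93) / 3.5908 = -0.41 / 3.5908 = -0.114
p-value = 0.9096

Since p-value > α = 0.1, we fail to reject H₀.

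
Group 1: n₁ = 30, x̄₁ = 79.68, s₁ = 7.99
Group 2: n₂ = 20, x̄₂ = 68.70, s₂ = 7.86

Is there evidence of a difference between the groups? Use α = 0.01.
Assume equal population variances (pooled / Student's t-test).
Student's two-sample t-test (equal variances):
H₀: μ₁ = μ₂
H₁: μ₁ ≠ μ₂
df = n₁ + n₂ - 2 = 48
Pooled variance s_p² = [(n₁-1)s₁² + (n₂-1)s₂²] / (n₁ + n₂ - 2) = [(29)(7.99²) + (19)(7.86²)] / 48 = 63.0245
SE = √(s_p²(1/n₁ + 1/n₂)) = √(63.0245 × (1/30 + 1/20)) = 2.2917
t = (x̄₁ - x̄₂) / SE = (79.68 - 68.70) / 2.2917 = 10.98 / 2.2917 = 4.791
p-value < 0.0001

Since p-value < α = 0.01, we reject H₀.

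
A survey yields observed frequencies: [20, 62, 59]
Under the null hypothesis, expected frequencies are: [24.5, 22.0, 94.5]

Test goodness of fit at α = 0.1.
Chi-square goodness of fit test:
H₀: observed counts match expected distribution
H₁: observed counts differ from expected distribution
df = k - 1 = 2
χ² = Σ(O - E)²/E
   = (20 - 24.5)²/24.5 + (62 - 22.0)²/22.0 + (59 - 94.5)²/94.5
   = 0.827 + 72.727 + 13.336
   = 86.89
p-value < 0.0001

Since p-value < α = 0.1, we reject H₀.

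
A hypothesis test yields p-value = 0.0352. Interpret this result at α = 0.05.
Since p = 0.0352 < α = 0.05, reject H₀.
There is sufficient evidence to reject the null hypothesis; the result is statistically significant at the 0.05 level.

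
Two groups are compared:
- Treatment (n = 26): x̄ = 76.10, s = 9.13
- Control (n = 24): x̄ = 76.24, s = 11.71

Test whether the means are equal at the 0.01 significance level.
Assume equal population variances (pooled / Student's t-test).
Student's two-sample t-test (equal variances):
H₀: μ₁ = μ₂
H₁: μ₁ ≠ μ₂
df = n₁ + n₂ - 2 = 48
Pooled variance s_p² = [(n₁-1)s₁² + (n₂-1)s₂²] / (n₁ + n₂ - 2) = [(25)(9.13²) + (23)(11.71²)] / 48 = 109.1204
SE = √(s_p²(1/n₁ + 1/n₂)) = √(109.1204 × (1/26 + 1/24)) = 2.9570
t = (x̄₁ - x̄₂) / SE = (76.10 - 76.24) / 2.9570 = -0.14 / 2.9570 = -0.047
p-value = 0.9624

Since p-value > α = 0.01, we fail to reject H₀.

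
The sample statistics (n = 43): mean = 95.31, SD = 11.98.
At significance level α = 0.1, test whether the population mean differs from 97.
One-sample t-test:
H₀: μ = 97
H₁: μ ≠ 97
df = n - 1 = 42
t = (x̄ - μ₀) / (s/√n) = (95.31 - 97) / (11.98/√43) = -0.925
p-value = 0.3602

Since p-value > α = 0.1, we fail to reject H₀.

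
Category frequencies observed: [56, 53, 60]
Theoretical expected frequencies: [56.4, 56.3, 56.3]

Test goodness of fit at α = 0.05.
Chi-square goodness of fit test:
H₀: observed counts match expected distribution
H₁: observed counts differ from expected distribution
df = k - 1 = 2
χ² = Σ(O - E)²/E
   = (56 - 56.4)²/56.4 + (53 - 56.3)²/56.3 + (60 - 56.3)²/56.3
   = 0.003 + 0.193 + 0.243
   = 0.44
p-value = 0.8027

Since p-value > α = 0.05, we fail to reject H₀.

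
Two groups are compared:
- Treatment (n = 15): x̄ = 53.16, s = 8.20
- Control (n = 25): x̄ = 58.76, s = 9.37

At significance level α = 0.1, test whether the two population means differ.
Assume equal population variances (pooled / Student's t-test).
Student's two-sample t-test (equal variances):
H₀: μ₁ = μ₂
H₁: μ₁ ≠ μ₂
df = n₁ + n₂ - 2 = 38
Pooled variance s_p² = [(n₁-1)s₁² + (n₂-1)s₂²] / (n₁ + n₂ - 2) = [(14)(8.20²) + (24)(9.37²)] / 38 = 80.2233
SE = √(s_p²(1/n₁ + 1/n₂)) = √(80.2233 × (1/15 + 1/25)) = 2.9253
t = (x̄₁ - x̄₂) / SE = (53.16 - 58.76) / 2.9253 = -5.60 / 2.9253 = -1.914
p-value = 0.0631

Since p-value < α = 0.1, we reject H₀.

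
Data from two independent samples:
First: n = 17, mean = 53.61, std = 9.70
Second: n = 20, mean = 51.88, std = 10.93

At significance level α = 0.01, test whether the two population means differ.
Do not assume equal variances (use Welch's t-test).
Welch's two-sample t-test:
H₀: μ₁ = μ₂
H₁: μ₁ ≠ μ₂
s₁²/n₁ = 9.70²/17 = 5.5347,  s₂²/n₂ = 10.93²/20 = 5.9732
SE = √(s₁²/n₁ + s₂²/n₂) = √(5.5347 + 5.9732) = 3.3923
df (Welch-Satterthwaite) = (s₁²/n₁ + s₂²/n₂)² / [(s₁²/n₁)²/(n₁-1) + (s₂²/n₂)²/(n₂-1)] ≈ 34.92
t = (x̄₁ - x̄₂) / SE = (53.61 - 51.88) / 3.3923 = 1.73 / 3.3923 = 0.510
p-value = 0.6133

Since p-value > α = 0.01, we fail to reject H₀.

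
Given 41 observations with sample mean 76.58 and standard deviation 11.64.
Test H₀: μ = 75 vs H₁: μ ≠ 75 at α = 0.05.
One-sample t-test:
H₀: μ = 75
H₁: μ ≠ 75
df = n - 1 = 40
t = (x̄ - μ₀) / (s/√n) = (76.58 - 75) / (11.64/√41) = 0.869
p-value = 0.3899

Since p-value > α = 0.05, we fail to reject H₀.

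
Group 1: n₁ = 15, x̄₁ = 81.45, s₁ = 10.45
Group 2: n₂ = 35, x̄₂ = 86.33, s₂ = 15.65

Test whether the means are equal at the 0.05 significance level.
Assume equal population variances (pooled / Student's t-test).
Student's two-sample t-test (equal variances):
H₀: μ₁ = μ₂
H₁: μ₁ ≠ μ₂
df = n₁ + n₂ - 2 = 48
Pooled variance s_p² = [(n₁-1)s₁² + (n₂-1)s₂²] / (n₁ + n₂ - 2) = [(14)(10.45²) + (34)(15.65²)] / 48 = 205.3375
SE = √(s_p²(1/n₁ + 1/n₂)) = √(205.3375 × (1/15 + 1/35)) = 4.4222
t = (x̄₁ - x̄₂) / SE = (81.45 - 86.33) / 4.4222 = -4.88 / 4.4222 = -1.104
p-value = 0.2753

Since p-value > α = 0.05, we fail to reject H₀.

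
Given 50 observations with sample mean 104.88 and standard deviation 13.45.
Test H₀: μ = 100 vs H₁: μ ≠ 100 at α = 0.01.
One-sample t-test:
H₀: μ = 100
H₁: μ ≠ 100
df = n - 1 = 49
t = (x̄ - μ₀) / (s/√n) = (104.88 - 100) / (13.45/√50) = 2.566
p-value = 0.0134

Since p-value > α = 0.01, we fail to reject H₀.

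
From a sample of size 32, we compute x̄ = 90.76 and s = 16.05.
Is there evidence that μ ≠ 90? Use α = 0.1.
One-sample t-test:
H₀: μ = 90
H₁: μ ≠ 90
df = n - 1 = 31
t = (x̄ - μ₀) / (s/√n) = (90.76 - 90) / (16.05/√32) = 0.268
p-value = 0.7906

Since p-value > α = 0.1, we fail to reject H₀.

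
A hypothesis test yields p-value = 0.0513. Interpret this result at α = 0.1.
Since p = 0.0513 < α = 0.1, reject H₀.
There is sufficient evidence to reject the null hypothesis; the result is statistically significant at the 0.1 level.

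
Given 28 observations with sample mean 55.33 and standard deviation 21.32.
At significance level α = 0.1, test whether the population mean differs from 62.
One-sample t-test:
H₀: μ = 62
H₁: μ ≠ 62
df = n - 1 = 27
t = (x̄ - μ₀) / (s/√n) = (55.33 - 62) / (21.32/√28) = -1.655
p-value = 0.1094

Since p-value > α = 0.1, we fail to reject H₀.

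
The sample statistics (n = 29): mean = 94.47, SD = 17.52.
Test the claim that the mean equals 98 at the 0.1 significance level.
One-sample t-test:
H₀: μ = 98
H₁: μ ≠ 98
df = n - 1 = 28
t = (x̄ - μ₀) / (s/√n) = (94.47 - 98) / (17.52/√29) = -1.085
p-value = 0.2872

Since p-value > α = 0.1, we fail to reject H₀.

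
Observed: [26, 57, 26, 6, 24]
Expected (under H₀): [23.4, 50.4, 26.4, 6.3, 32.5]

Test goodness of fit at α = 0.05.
Chi-square goodness of fit test:
H₀: observed counts match expected distribution
H₁: observed counts differ from expected distribution
df = k - 1 = 4
χ² = Σ(O - E)²/E
   = (26 - 23.4)²/23.4 + (57 - 50.4)²/50.4 + (26 - 26.4)²/26.4 + (6 - 6.3)²/6.3 + (24 - 32.5)²/32.5
   = 0.289 + 0.864 + 0.006 + 0.014 + 2.223
   = 3.40
p-value = 0.4938

Since p-value > α = 0.05, we fail to reject H₀.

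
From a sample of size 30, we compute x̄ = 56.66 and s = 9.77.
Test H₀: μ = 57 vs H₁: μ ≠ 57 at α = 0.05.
One-sample t-test:
H₀: μ = 57
H₁: μ ≠ 57
df = n - 1 = 29
t = (x̄ - μ₀) / (s/√n) = (56.66 - 57) / (9.77/√30) = -0.191
p-value = 0.8502

Since p-value > α = 0.05, we fail to reject H₀.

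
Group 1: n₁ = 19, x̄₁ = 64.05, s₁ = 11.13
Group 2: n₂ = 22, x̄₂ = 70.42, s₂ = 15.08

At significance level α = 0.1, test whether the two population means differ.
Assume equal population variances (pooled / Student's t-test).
Student's two-sample t-test (equal variances):
H₀: μ₁ = μ₂
H₁: μ₁ ≠ μ₂
df = n₁ + n₂ - 2 = 39
Pooled variance s_p² = [(n₁-1)s₁² + (n₂-1)s₂²] / (n₁ + n₂ - 2) = [(18)(11.13²) + (21)(15.08²)] / 39 = 179.6236
SE = √(s_p²(1/n₁ + 1/n₂)) = √(179.6236 × (1/19 + 1/22)) = 4.1974
t = (x̄₁ - x̄₂) / SE = (64.05 - 70.42) / 4.1974 = -6.37 / 4.1974 = -1.518
p-value = 0.1372

Since p-value > α = 0.1, we fail to reject H₀.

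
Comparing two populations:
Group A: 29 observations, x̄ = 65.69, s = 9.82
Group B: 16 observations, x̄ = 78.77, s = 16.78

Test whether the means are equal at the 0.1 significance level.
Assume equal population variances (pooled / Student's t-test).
Student's two-sample t-test (equal variances):
H₀: μ₁ = μ₂
H₁: μ₁ ≠ μ₂
df = n₁ + n₂ - 2 = 43
Pooled variance s_p² = [(n₁-1)s₁² + (n₂-1)s₂²] / (n₁ + n₂ - 2) = [(28)(9.82²) + (15)(16.78²)] / 43 = 161.0147
SE = √(s_p²(1/n₁ + 1/n₂)) = √(161.0147 × (1/29 + 1/16)) = 3.9517
t = (x̄₁ - x̄₂) / SE = (65.69 - 78.77) / 3.9517 = -13.08 / 3.9517 = -3.310
p-value = 0.0019

Since p-value < α = 0.1, we reject H₀.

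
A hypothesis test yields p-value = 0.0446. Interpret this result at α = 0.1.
Since p = 0.0446 < α = 0.1, reject H₀.
There is sufficient evidence to reject the null hypothesis; the result is statistically significant at the 0.1 level.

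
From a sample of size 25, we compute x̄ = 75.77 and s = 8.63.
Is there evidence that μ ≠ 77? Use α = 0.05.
One-sample t-test:
H₀: μ = 77
H₁: μ ≠ 77
df = n - 1 = 24
t = (x̄ - μ₀) / (s/√n) = (75.77 - 77) / (8.63/√25) = -0.713
p-value = 0.4829

Since p-value > α = 0.05, we fail to reject H₀.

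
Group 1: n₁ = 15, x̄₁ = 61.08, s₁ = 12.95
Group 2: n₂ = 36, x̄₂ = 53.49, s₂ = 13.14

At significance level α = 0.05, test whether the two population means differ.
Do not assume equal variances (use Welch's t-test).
Welch's two-sample t-test:
H₀: μ₁ = μ₂
H₁: μ₁ ≠ μ₂
s₁²/n₁ = 12.95²/15 = 11.1802,  s₂²/n₂ = 13.14²/36 = 4.7961
SE = √(s₁²/n₁ + s₂²/n₂) = √(11.1802 + 4.7961) = 3.9970
df (Welch-Satterthwaite) = (s₁²/n₁ + s₂²/n₂)² / [(s₁²/n₁)²/(n₁-1) + (s₂²/n₂)²/(n₂-1)] ≈ 26.63
t = (x̄₁ - x̄₂) / SE = (61.08 - 53.49) / 3.9970 = 7.59 / 3.9970 = 1.899
p-value = 0.0685

Since p-value > α = 0.05, we fail to reject H₀.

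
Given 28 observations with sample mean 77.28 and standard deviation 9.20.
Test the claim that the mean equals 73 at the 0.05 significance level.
One-sample t-test:
H₀: μ = 73
H₁: μ ≠ 73
df = n - 1 = 27
t = (x̄ - μ₀) / (s/√n) = (77.28 - 73) / (9.20/√28) = 2.462
p-value = 0.0205

Since p-value < α = 0.05, we reject H₀.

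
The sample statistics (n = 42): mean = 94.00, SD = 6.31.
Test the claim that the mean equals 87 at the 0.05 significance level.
One-sample t-test:
H₀: μ = 87
H₁: μ ≠ 87
df = n - 1 = 41
t = (x̄ - μ₀) / (s/√n) = (94.00 - 87) / (6.31/√42) = 7.189
p-value < 0.0001

Since p-value < α = 0.05, we reject H₀.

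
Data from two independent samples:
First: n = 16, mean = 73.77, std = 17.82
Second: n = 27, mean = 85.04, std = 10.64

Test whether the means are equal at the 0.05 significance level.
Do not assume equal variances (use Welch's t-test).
Welch's two-sample t-test:
H₀: μ₁ = μ₂
H₁: μ₁ ≠ μ₂
s₁²/n₁ = 17.82²/16 = 19.8470,  s₂²/n₂ = 10.64²/27 = 4.1929
SE = √(s₁²/n₁ + s₂²/n₂) = √(19.8470 + 4.1929) = 4.9031
df (Welch-Satterthwaite) = (s₁²/n₁ + s₂²/n₂)² / [(s₁²/n₁)²/(n₁-1) + (s₂²/n₂)²/(n₂-1)] ≈ 21.45
t = (x̄₁ - x̄₂) / SE = (73.77 - 85.04) / 4.9031 = -11.27 / 4.9031 = -2.299
p-value = 0.0317

Since p-value < α = 0.05, we reject H₀.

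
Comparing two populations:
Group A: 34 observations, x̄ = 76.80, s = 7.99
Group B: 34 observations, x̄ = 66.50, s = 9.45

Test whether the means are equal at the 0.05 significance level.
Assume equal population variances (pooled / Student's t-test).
Student's two-sample t-test (equal variances):
H₀: μ₁ = μ₂
H₁: μ₁ ≠ μ₂
df = n₁ + n₂ - 2 = 66
Pooled variance s_p² = [(n₁-1)s₁² + (n₂-1)s₂²] / (n₁ + n₂ - 2) = [(33)(7.99²) + (33)(9.45²)] / 66 = 76.5713
SE = √(s_p²(1/n₁ + 1/n₂)) = √(76.5713 × (1/34 + 1/34)) = 2.1223
t = (x̄₁ - x̄₂) / SE = (76.80 - 66.50) / 2.1223 = 10.30 / 2.1223 = 4.853
p-value < 0.0001

Since p-value < α = 0.05, we reject H₀.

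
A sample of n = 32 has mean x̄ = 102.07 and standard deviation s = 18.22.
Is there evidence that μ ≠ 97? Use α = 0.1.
One-sample t-test:
H₀: μ = 97
H₁: μ ≠ 97
df = n - 1 = 31
t = (x̄ - μ₀) / (s/√n) = (102.07 - 97) / (18.22/√32) = 1.574
p-value = 0.1256

Since p-value > α = 0.1, we fail to reject H₀.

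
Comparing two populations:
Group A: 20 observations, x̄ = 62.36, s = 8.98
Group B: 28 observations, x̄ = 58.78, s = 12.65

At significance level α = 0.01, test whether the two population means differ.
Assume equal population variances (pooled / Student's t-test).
Student's two-sample t-test (equal variances):
H₀: μ₁ = μ₂
H₁: μ₁ ≠ μ₂
df = n₁ + n₂ - 2 = 46
Pooled variance s_p² = [(n₁-1)s₁² + (n₂-1)s₂²] / (n₁ + n₂ - 2) = [(19)(8.98²) + (27)(12.65²)] / 46 = 127.2342
SE = √(s_p²(1/n₁ + 1/n₂)) = √(127.2342 × (1/20 + 1/28)) = 3.3024
t = (x̄₁ - x̄₂) / SE = (62.36 - 58.78) / 3.3024 = 3.58 / 3.3024 = 1.084
p-value = 0.2840

Since p-value > α = 0.01, we fail to reject H₀.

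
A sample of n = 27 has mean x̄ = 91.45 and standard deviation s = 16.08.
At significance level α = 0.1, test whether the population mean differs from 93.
One-sample t-test:
H₀: μ = 93
H₁: μ ≠ 93
df = n - 1 = 26
t = (x̄ - μ₀) / (s/√n) = (91.45 - 93) / (16.08/√27) = -0.501
p-value = 0.6207

Since p-value > α = 0.1, we fail to reject H₀.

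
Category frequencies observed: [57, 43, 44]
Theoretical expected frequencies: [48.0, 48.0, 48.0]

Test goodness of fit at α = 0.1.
Chi-square goodness of fit test:
H₀: observed counts match expected distribution
H₁: observed counts differ from expected distribution
df = k - 1 = 2
χ² = Σ(O - E)²/E
   = (57 - 48.0)²/48.0 + (43 - 48.0)²/48.0 + (44 - 48.0)²/48.0
   = 1.688 + 0.521 + 0.333
   = 2.54
p-value = 0.2806

Since p-value > α = 0.1, we fail to reject H₀.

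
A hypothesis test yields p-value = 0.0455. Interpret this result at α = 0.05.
Since p = 0.0455 < α = 0.05, reject H₀.
There is sufficient evidence to reject the null hypothesis; the result is statistically significant at the 0.05 level.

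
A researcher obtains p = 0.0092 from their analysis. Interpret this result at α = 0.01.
Since p = 0.0092 < α = 0.01, reject H₀.
There is sufficient evidence to reject the null hypothesis; the result is statistically significant at the 0.01 level.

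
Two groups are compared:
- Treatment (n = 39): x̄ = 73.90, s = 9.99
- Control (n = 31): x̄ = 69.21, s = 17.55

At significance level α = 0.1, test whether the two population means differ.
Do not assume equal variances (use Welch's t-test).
Welch's two-sample t-test:
H₀: μ₁ = μ₂
H₁: μ₁ ≠ μ₂
s₁²/n₁ = 9.99²/39 = 2.5590,  s₂²/n₂ = 17.55²/31 = 9.9356
SE = √(s₁²/n₁ + s₂²/n₂) = √(2.5590 + 9.9356) = 3.5348
df (Welch-Satterthwaite) = (s₁²/n₁ + s₂²/n₂)² / [(s₁²/n₁)²/(n₁-1) + (s₂²/n₂)²/(n₂-1)] ≈ 45.08
t = (x̄₁ - x̄₂) / SE = (73.90 - 69.21) / 3.5348 = 4.69 / 3.5348 = 1.327
p-value = 0.1912

Since p-value > α = 0.1, we fail to reject H₀.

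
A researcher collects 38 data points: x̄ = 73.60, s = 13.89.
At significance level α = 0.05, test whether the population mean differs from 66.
One-sample t-test:
H₀: μ = 66
H₁: μ ≠ 66
df = n - 1 = 37
t = (x̄ - μ₀) / (s/√n) = (73.60 - 66) / (13.89/√38) = 3.373
p-value = 0.0018

Since p-value < α = 0.05, we reject H₀.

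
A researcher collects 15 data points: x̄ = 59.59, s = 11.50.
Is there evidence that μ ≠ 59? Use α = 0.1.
One-sample t-test:
H₀: μ = 59
H₁: μ ≠ 59
df = n - 1 = 14
t = (x̄ - μ₀) / (s/√n) = (59.59 - 59) / (11.50/√15) = 0.199
p-value = 0.8454

Since p-value > α = 0.1, we fail to reject H₀.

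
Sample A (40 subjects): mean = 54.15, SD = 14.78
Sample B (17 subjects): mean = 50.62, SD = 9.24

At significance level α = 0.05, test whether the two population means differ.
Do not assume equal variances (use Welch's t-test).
Welch's two-sample t-test:
H₀: μ₁ = μ₂
H₁: μ₁ ≠ μ₂
s₁²/n₁ = 14.78²/40 = 5.4612,  s₂²/n₂ = 9.24²/17 = 5.0222
SE = √(s₁²/n₁ + s₂²/n₂) = √(5.4612 + 5.0222) = 3.2378
df (Welch-Satterthwaite) = (s₁²/n₁ + s₂²/n₂)² / [(s₁²/n₁)²/(n₁-1) + (s₂²/n₂)²/(n₂-1)] ≈ 46.94
t = (x̄₁ - x̄₂) / SE = (54.15 - 50.62) / 3.2378 = 3.53 / 3.2378 = 1.090
p-value = 0.2812

Since p-value > α = 0.05, we fail to reject H₀.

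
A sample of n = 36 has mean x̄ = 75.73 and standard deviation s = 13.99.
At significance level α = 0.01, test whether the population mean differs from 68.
One-sample t-test:
H₀: μ = 68
H₁: μ ≠ 68
df = n - 1 = 35
t = (x̄ - μ₀) / (s/√n) = (75.73 - 68) / (13.99/√36) = 3.315
p-value = 0.0021

Since p-value < α = 0.01, we reject H₀.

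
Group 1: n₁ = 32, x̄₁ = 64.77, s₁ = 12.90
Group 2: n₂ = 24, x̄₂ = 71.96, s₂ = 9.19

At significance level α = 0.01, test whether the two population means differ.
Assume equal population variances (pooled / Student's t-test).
Student's two-sample t-test (equal variances):
H₀: μ₁ = μ₂
H₁: μ₁ ≠ μ₂
df = n₁ + n₂ - 2 = 54
Pooled variance s_p² = [(n₁-1)s₁² + (n₂-1)s₂²] / (n₁ + n₂ - 2) = [(31)(12.90²) + (23)(9.19²)] / 54 = 131.5037
SE = √(s_p²(1/n₁ + 1/n₂)) = √(131.5037 × (1/32 + 1/24)) = 3.0966
t = (x̄₁ - x̄₂) / SE = (64.77 - 71.96) / 3.0966 = -7.19 / 3.0966 = -2.322
p-value = 0.0240

Since p-value > α = 0.01, we fail to reject H₀.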